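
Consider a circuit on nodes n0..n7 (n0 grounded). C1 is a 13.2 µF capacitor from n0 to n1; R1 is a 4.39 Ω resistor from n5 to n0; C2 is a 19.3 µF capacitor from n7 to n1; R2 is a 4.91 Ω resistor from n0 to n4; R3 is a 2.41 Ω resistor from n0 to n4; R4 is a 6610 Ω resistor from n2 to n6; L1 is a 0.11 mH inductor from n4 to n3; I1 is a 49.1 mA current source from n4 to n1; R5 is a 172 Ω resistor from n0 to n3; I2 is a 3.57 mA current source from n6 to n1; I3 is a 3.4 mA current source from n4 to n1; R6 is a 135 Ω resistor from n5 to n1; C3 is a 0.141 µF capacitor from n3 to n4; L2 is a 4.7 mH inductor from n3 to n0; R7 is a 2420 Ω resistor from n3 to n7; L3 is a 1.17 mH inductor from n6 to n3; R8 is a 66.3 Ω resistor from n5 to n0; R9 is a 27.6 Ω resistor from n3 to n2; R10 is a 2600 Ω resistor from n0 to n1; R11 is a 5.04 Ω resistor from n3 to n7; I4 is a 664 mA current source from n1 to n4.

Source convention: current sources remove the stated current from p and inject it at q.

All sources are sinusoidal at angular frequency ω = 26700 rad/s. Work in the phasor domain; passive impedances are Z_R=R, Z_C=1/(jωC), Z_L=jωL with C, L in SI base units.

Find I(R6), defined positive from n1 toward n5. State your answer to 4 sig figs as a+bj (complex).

-0.004289+0.008106j A

MNA unknowns: 7 node voltages V₁..V_7
C1: Y=0.000+0.3524j on G[0,1]
R1: Y=0.2278+0.000j on G[5,0]
C2: Y=0.000+0.5153j on G[7,1]
R2: Y=0.2037+0.000j on G[0,4]
R3: Y=0.4149+0.000j on G[0,4]
R4: Y=0.0001513+0.000j on G[2,6]
L1: Y=0.000-0.3405j on G[4,3]
I1: z[4]−=0.0491, z[1]+=0.0491
R5: Y=0.005814+0.000j on G[0,3]
I2: z[6]−=0.00357, z[1]+=0.00357
I3: z[4]−=0.0034, z[1]+=0.0034
R6: Y=0.007407+0.000j on G[5,1]
C3: Y=0.000+0.003765j on G[3,4]
L2: Y=0.000-0.007969j on G[3,0]
R7: Y=0.0004132+0.000j on G[3,7]
L3: Y=0.000-0.03201j on G[6,3]
R8: Y=0.01508+0.000j on G[5,0]
R9: Y=0.03623+0.000j on G[3,2]
R10: Y=0.0003846+0.000j on G[0,1]
R11: Y=0.1984+0.000j on G[3,7]
I4: z[1]−=0.664, z[4]+=0.664
solve → V1=-0.5967+1.128j, V2=0.04770-0.2873j, V3=0.04770-0.2869j, V4=0.6530+0.3295j, V5=-0.01766+0.03337j, V6=0.04718-0.3984j, V7=-0.9883+0.7279j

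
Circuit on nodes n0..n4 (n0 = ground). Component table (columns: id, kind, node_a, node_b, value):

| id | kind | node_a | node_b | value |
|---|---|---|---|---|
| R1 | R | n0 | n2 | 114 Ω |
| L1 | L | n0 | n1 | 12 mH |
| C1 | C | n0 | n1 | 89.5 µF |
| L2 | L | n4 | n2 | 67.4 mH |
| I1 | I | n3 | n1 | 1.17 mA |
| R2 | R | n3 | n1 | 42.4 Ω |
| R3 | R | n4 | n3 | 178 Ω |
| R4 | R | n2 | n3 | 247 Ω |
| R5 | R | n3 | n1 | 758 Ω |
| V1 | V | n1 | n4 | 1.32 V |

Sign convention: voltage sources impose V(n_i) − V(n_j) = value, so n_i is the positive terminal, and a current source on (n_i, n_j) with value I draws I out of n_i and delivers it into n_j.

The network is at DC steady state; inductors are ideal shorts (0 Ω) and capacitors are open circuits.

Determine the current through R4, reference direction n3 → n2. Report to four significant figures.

0.003713 A

MNA unknowns: 4 node voltages V₁..V_4 plus 3 source currents (L1, L2, V1)
R1: Y=0.008772 on G[0,2]
L1: row V0−V1=0, i_L1 at 0,1
C1: Y=0.000 on G[0,1]
L2: row V4−V2=0, i_L2 at 4,2
I1: z[3]−=0.00117, z[1]+=0.00117
R2: Y=0.02358 on G[3,1]
R3: Y=0.005618 on G[4,3]
R4: Y=0.004049 on G[2,3]
R5: Y=0.001319 on G[3,1]
V1: row V1−V4=1.32, i_V1 at 1,4
solve → V1=0.000, V2=-1.320, V3=-0.4029, V4=-1.320
aux → i_L1=-0.01158, i_L2=-0.01529, i_V1=-0.02044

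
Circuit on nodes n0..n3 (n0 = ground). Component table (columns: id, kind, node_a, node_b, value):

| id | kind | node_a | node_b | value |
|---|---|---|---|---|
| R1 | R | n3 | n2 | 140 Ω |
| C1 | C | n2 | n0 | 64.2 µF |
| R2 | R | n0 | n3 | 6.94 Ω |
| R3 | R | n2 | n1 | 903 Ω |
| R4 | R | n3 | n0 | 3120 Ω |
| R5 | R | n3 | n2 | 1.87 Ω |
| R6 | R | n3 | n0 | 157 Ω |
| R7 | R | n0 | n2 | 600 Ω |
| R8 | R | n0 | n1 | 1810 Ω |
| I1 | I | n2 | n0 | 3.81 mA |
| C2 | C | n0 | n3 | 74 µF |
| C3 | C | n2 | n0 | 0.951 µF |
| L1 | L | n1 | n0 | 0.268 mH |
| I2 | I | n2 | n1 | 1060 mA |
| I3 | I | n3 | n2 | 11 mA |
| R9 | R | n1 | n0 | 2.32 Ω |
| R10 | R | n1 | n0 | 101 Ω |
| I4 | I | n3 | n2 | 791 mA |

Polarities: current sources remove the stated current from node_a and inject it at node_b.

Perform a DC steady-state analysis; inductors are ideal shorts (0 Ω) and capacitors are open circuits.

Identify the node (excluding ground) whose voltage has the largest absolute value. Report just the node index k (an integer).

MNA unknowns: 3 node voltages V₁..V_3 plus 1 source current (L1)
R1: Y=0.007143 on G[3,2]
C1: Y=0.000 on G[2,0]
R2: Y=0.1441 on G[0,3]
R3: Y=0.001107 on G[2,1]
R4: Y=0.0003205 on G[3,0]
R5: Y=0.5348 on G[3,2]
R6: Y=0.006369 on G[3,0]
R7: Y=0.001667 on G[0,2]
R8: Y=0.0005525 on G[0,1]
I1: z[2]−=0.00381, z[0]+=0.00381
C2: Y=0.000 on G[0,3]
C3: Y=0.000 on G[2,0]
L1: row V1−V0=0, i_L1 at 1,0
I2: z[2]−=1.06, z[1]+=1.06
I3: z[3]−=0.011, z[2]+=0.011
R9: Y=0.4310 on G[1,0]
R10: Y=0.009901 on G[1,0]
I4: z[3]−=0.791, z[2]+=0.791
solve → V1=0.000, V2=-7.365, V3=-6.920
aux → i_L1=1.052

2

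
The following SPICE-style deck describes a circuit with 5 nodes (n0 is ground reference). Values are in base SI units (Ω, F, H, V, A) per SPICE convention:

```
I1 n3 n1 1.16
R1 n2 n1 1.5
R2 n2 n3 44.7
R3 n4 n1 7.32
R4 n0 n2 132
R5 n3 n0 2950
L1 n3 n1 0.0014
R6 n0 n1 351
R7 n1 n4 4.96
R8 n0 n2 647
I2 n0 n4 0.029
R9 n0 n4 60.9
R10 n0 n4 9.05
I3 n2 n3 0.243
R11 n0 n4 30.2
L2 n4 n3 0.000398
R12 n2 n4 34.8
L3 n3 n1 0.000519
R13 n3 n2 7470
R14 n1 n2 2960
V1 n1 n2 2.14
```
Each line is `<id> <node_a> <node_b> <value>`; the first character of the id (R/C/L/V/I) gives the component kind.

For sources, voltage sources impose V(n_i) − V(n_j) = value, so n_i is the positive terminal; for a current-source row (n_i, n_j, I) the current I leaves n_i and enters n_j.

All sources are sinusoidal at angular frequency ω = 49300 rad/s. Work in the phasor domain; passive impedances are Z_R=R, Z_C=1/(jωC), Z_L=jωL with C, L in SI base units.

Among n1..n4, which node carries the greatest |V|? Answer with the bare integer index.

3

Apply KCL at each of the 4 non-ground nodes and solve the resulting linear system.
Node n1: branches {I1, R1, R3, L1, R6, R7, L3, R14, V1} → V_1 = 1.574-0.1228j
Node n2: branches {R1, R2, R4, R8, I3, R12, R13, R14, V1} → V_2 = -0.5660-0.1228j
Node n3: branches {I1, R2, R5, L1, I3, L2, L3, R13} → V_3 = -0.9830-8.729j
Node n4: branches {R3, R7, I2, R9, R10, R11, L2, R12} → V_4 = 0.1875+0.02768j
Source currents: i(V1)=-1.202+0.1882j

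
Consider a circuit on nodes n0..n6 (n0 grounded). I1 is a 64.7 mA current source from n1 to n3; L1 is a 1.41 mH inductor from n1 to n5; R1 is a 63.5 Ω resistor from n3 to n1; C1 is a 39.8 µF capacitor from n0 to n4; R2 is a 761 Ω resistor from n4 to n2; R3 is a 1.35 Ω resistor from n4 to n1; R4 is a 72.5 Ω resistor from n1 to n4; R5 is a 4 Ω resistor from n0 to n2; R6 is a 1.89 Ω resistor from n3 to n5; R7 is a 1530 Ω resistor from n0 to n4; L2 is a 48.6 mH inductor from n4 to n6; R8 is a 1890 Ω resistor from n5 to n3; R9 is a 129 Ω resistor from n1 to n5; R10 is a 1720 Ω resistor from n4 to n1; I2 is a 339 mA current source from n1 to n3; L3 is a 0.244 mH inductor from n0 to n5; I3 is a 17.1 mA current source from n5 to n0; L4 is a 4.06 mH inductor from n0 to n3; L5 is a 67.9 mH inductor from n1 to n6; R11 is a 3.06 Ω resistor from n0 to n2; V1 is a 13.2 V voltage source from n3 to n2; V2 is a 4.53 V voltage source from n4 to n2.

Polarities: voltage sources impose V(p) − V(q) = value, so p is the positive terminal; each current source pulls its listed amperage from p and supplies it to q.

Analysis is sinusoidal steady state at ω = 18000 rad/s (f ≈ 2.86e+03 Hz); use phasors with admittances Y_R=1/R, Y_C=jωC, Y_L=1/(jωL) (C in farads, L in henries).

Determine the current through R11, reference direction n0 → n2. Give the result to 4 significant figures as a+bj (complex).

0.5118-0.07354j A

Element admittances at ω=18000 rad/s:
  I1: injects 0.0647 A into n3 (from n1)
  Y(L1) = 0.000-0.03940j S between n1,n5
  Y(R1) = 0.01575+0.000j S between n3,n1
  Y(C1) = 0.000+0.7164j S between n0,n4
  Y(R2) = 0.001314+0.000j S between n4,n2
  Y(R3) = 0.7407+0.000j S between n4,n1
  Y(R4) = 0.01379+0.000j S between n1,n4
  Y(R5) = 0.2500+0.000j S between n0,n2
  Y(R6) = 0.5291+0.000j S between n3,n5
  Y(R7) = 0.0006536+0.000j S between n0,n4
  Y(L2) = 0.000-0.001143j S between n4,n6
  Y(R8) = 0.0005291+0.000j S between n5,n3
  Y(R9) = 0.007752+0.000j S between n1,n5
  Y(R10) = 0.0005814+0.000j S between n4,n1
  I2: injects 0.339 A into n3 (from n1)
  Y(L3) = 0.000-0.2277j S between n0,n5
  I3: injects 0.0171 A into n0 (from n5)
  Y(L4) = 0.000-0.01368j S between n0,n3
  Y(L5) = 0.000-0.0008182j S between n1,n6
  Y(R11) = 0.3268+0.000j S between n0,n2
  V1: constraint V(n3)−V(n2) = 13.2
  V2: constraint V(n4)−V(n2) = 4.53
Assemble and solve the 8×8 MNA system:
  V(n1)=2.917-0.04945j  V(n2)=-1.566+0.2250j  V(n3)=11.63+0.2250j  V(n4)=2.964+0.2250j  V(n5)=9.197+4.578j  V(n6)=2.944+0.1105j
  i(V1)=-1.027+2.461j  i(V2)=0.1179-2.331j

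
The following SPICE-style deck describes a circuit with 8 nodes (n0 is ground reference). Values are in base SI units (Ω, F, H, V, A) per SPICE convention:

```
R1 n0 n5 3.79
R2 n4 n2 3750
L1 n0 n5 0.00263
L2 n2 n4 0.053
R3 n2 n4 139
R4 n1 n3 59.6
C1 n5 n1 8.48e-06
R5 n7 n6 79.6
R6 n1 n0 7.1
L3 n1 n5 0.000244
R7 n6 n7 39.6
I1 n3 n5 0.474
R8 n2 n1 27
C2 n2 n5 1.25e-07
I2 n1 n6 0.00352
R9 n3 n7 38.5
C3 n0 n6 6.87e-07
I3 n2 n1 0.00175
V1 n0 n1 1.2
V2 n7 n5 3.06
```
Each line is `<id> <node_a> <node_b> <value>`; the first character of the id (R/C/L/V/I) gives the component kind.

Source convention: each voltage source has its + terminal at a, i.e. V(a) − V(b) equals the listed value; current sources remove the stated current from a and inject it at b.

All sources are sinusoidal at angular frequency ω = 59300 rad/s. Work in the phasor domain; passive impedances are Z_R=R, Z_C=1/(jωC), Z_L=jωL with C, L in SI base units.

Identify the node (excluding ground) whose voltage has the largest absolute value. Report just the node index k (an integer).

Apply KCL at each of the 7 non-ground nodes and solve the resulting linear system.
Node n1: branches {R4, C1, R6, L3, R8, I2, I3, V1} → V_1 = -1.200+0.000j
Node n2: branches {R2, L2, R3, R8, C2, I3} → V_2 = -1.093+0.05261j
Node n3: branches {R4, I1, R9} → V_3 = -10.20-0.4366j
Node n4: branches {R2, L2, R3} → V_4 = -1.093+0.05261j
Node n5: branches {R1, L1, C1, L3, I1, C2, V2} → V_5 = -0.8300-0.7187j
Node n6: branches {R5, R7, I2, C3} → V_6 = 0.7168-1.491j
Node n7: branches {R5, R7, R9, V2} → V_7 = 2.230-0.7187j
Source currents: i(V1)=-0.3319-0.1551j, i(V2)=-0.3802-0.02188j

3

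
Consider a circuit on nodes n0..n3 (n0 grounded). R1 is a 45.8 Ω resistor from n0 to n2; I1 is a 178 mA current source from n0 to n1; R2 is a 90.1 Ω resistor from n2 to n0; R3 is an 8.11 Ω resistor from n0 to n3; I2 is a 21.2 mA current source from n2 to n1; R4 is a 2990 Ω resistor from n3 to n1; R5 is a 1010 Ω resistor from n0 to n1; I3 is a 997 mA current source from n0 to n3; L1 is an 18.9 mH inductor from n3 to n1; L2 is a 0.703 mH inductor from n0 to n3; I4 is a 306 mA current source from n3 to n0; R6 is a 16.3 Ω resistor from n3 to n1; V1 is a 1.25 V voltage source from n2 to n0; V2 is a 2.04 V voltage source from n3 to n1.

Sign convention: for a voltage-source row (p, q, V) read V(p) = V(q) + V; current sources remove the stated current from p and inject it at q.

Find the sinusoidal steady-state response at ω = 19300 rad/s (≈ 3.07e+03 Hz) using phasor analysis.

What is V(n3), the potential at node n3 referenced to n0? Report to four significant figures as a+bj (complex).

Apply KCL at each of the 3 non-ground nodes and solve the resulting linear system.
Node n1: branches {I1, I2, R4, R5, L1, R6, V2} → V_1 = 3.271+3.149j
Node n2: branches {R1, R2, I2, V1} → V_2 = 1.250+0.000j
Node n3: branches {R3, R4, I3, L1, L2, I4, R6, V2} → V_3 = 5.311+3.149j
Source currents: i(V1)=-0.06237+0.000j, i(V2)=-0.3218+0.008711j

5.311+3.149j V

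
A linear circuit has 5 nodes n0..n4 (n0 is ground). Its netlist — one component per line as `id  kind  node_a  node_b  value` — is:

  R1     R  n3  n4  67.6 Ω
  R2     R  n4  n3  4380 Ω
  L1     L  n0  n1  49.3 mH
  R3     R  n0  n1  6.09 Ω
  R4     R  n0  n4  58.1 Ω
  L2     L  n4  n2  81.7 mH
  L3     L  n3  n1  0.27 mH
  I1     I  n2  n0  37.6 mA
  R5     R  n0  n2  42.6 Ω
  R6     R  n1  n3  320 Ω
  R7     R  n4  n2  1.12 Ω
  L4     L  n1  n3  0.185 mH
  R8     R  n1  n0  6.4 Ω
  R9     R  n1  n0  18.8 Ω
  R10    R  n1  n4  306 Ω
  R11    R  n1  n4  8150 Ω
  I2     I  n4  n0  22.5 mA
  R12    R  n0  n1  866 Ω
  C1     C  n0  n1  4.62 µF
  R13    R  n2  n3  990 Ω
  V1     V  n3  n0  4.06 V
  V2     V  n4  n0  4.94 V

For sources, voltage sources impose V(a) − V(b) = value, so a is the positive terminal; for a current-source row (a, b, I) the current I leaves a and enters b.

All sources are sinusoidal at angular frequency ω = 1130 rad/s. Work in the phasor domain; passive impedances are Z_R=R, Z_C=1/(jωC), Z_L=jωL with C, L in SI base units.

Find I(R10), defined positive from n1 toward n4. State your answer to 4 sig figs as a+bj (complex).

Apply KCL at each of the 4 non-ground nodes and solve the resulting linear system.
Node n1: branches {L1, R3, L3, R6, L4, R8, R9, R10, R11, R12, C1} → V_1 = 4.045-0.1874j
Node n2: branches {L2, I1, R5, R7, R13} → V_2 = 4.772-0.001988j
Node n3: branches {R1, R2, L3, R6, L4, R13, V1} → V_3 = 4.060+0.000j
Node n4: branches {R1, R2, R4, L2, R7, R10, R11, I2, V2} → V_4 = 4.940+0.000j
Source currents: i(V1)=-1.497+0.1224j, i(V2)=-0.2741-0.0005867j

-0.002926-0.0006124j A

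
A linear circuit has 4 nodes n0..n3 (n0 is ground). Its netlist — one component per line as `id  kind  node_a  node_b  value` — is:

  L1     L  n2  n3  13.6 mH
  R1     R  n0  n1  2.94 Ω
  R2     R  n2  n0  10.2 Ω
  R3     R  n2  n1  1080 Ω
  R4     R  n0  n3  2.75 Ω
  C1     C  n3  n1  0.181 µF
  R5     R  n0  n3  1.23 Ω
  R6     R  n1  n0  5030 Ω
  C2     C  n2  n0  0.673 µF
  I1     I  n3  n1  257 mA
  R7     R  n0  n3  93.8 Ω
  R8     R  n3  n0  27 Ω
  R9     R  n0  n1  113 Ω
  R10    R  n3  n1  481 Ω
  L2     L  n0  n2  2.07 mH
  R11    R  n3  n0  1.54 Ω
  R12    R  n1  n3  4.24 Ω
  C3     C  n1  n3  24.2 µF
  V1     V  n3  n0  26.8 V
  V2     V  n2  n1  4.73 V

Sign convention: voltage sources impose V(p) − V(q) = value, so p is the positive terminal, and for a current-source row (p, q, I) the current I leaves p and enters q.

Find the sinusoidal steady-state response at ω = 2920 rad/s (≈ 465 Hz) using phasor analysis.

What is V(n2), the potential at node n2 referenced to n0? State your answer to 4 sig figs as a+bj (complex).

Element admittances at ω=2920 rad/s:
  Y(L1) = 0.000-0.02518j S between n2,n3
  Y(R1) = 0.3401+0.000j S between n0,n1
  Y(R2) = 0.09804+0.000j S between n2,n0
  Y(R3) = 0.0009259+0.000j S between n2,n1
  Y(R4) = 0.3636+0.000j S between n0,n3
  Y(C1) = 0.000+0.0005285j S between n3,n1
  Y(R5) = 0.8130+0.000j S between n0,n3
  Y(R6) = 0.0001988+0.000j S between n1,n0
  Y(C2) = 0.000+0.001965j S between n2,n0
  I1: injects 0.257 A into n1 (from n3)
  Y(R7) = 0.01066+0.000j S between n0,n3
  Y(R8) = 0.03704+0.000j S between n3,n0
  Y(R9) = 0.008850+0.000j S between n0,n1
  Y(R10) = 0.002079+0.000j S between n3,n1
  Y(L2) = 0.000-0.1654j S between n0,n2
  Y(R11) = 0.6494+0.000j S between n3,n0
  Y(R12) = 0.2358+0.000j S between n1,n3
  Y(C3) = 0.000+0.07066j S between n1,n3
  V1: constraint V(n3)−V(n0) = 26.8
  V2: constraint V(n2)−V(n1) = 4.73
Assemble and solve the 5×5 MNA system:
  V(n1)=8.231+4.513j  V(n2)=12.96+4.513j  V(n3)=26.80+0.000j
  i(V1)=-55.10+0.1004j  i(V2)=-2.127+1.328j

12.96+4.513j V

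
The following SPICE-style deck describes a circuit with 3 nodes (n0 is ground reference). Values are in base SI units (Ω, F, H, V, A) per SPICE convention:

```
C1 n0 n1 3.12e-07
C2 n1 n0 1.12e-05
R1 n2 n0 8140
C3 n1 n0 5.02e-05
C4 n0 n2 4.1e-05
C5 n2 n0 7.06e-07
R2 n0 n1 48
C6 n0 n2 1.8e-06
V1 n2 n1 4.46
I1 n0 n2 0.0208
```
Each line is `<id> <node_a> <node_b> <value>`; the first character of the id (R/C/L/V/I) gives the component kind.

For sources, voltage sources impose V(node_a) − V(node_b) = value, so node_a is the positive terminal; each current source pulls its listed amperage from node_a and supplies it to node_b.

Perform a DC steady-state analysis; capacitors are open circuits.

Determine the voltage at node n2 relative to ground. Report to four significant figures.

Apply KCL at each of the 2 non-ground nodes and solve the resulting linear system.
Node n1: branches {C1, C2, C3, R2, V1} → V_1 = 0.9664
Node n2: branches {R1, C4, C5, C6, V1, I1} → V_2 = 5.426
Source currents: i(V1)=0.02013

5.426 V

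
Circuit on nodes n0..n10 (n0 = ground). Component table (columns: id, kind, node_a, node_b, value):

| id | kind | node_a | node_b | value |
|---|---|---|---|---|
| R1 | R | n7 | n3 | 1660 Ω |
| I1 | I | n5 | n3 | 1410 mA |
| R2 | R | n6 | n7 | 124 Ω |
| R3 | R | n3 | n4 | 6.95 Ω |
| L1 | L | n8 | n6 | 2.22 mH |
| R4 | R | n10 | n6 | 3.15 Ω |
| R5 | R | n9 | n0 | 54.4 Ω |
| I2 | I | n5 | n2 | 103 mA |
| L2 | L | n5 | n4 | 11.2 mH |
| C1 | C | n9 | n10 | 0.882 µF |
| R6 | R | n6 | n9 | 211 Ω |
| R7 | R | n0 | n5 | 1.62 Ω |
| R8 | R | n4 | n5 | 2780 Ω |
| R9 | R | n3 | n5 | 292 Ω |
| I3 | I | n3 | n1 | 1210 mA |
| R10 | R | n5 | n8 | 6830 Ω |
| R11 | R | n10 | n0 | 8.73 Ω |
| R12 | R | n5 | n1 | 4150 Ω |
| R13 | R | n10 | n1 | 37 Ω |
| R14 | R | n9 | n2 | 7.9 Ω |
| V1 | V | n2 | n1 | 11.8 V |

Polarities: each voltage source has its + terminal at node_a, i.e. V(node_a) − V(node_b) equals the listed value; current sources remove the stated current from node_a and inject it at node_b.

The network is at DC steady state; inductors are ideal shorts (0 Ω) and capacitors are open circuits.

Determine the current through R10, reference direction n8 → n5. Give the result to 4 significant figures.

Element admittances at DC:
  Y(R1) = 0.0006024 S between n7,n3
  I1: injects 1.41 A into n3 (from n5)
  Y(R2) = 0.008065 S between n6,n7
  Y(R3) = 0.1439 S between n3,n4
  L1: short n8↔n6 (DC inductor)
  Y(R4) = 0.3175 S between n10,n6
  Y(R5) = 0.01838 S between n9,n0
  I2: injects 0.103 A into n2 (from n5)
  L2: short n5↔n4 (DC inductor)
  Y(C1) = 0.000 S between n9,n10
  Y(R6) = 0.004739 S between n6,n9
  Y(R7) = 0.6173 S between n0,n5
  Y(R8) = 0.0003597 S between n4,n5
  Y(R9) = 0.003425 S between n3,n5
  I3: injects 1.21 A into n1 (from n3)
  Y(R10) = 0.0001464 S between n5,n8
  Y(R11) = 0.1145 S between n10,n0
  Y(R12) = 0.0002410 S between n5,n1
  Y(R13) = 0.02703 S between n10,n1
  Y(R14) = 0.1266 S between n9,n2
  V1: constraint V(n2)−V(n1) = 11.8
Assemble and solve the 13×13 MNA system:
  V(n1)=27.14  V(n2)=38.94  V(n3)=-0.7223  V(n4)=-2.107  V(n5)=-2.107  V(n6)=6.421  V(n7)=5.924  V(n8)=6.421  V(n9)=33.13  V(n10)=6.038
  i(L1)=-0.001249  i(L2)=-0.1993  i(V1)=-0.6326

0.001249 A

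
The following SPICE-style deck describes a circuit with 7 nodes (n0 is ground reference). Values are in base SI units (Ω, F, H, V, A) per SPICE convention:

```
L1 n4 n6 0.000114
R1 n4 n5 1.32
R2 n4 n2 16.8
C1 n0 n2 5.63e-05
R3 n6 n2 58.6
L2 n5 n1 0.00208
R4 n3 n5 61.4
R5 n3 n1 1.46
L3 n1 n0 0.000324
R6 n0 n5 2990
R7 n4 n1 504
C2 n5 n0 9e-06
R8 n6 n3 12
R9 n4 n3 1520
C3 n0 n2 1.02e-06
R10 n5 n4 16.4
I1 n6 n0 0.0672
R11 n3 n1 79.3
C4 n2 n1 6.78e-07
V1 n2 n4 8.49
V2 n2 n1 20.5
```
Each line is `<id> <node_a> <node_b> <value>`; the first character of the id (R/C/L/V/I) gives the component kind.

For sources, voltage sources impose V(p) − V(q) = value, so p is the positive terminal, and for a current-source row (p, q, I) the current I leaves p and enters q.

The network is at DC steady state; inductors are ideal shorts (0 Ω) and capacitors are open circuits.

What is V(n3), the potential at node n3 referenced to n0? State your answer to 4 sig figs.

Element admittances at DC:
  L1: short n4↔n6 (DC inductor)
  Y(R1) = 0.7576 S between n4,n5
  Y(R2) = 0.05952 S between n4,n2
  Y(C1) = 0.000 S between n0,n2
  Y(R3) = 0.01706 S between n6,n2
  L2: short n5↔n1 (DC inductor)
  Y(R4) = 0.01629 S between n3,n5
  Y(R5) = 0.6849 S between n3,n1
  L3: short n1↔n0 (DC inductor)
  Y(R6) = 0.0003344 S between n0,n5
  Y(R7) = 0.001984 S between n4,n1
  Y(C2) = 0.000 S between n5,n0
  Y(R8) = 0.08333 S between n6,n3
  Y(R9) = 0.0006579 S between n4,n3
  Y(C3) = 0.000 S between n0,n2
  Y(R10) = 0.06098 S between n5,n4
  I1: injects 0.0672 A into n0 (from n6)
  Y(R11) = 0.01261 S between n3,n1
  Y(C4) = 0.000 S between n2,n1
  V1: constraint V(n2)−V(n4) = 8.49
  V2: constraint V(n2)−V(n1) = 20.5
Assemble and solve the 11×11 MNA system:
  V(n1)=0.000  V(n2)=20.50  V(n3)=1.264  V(n4)=12.01  V(n5)=0.000  V(n6)=12.01
  i(L1)=0.8178  i(L2)=9.851  i(L3)=-0.06720  i(V1)=10.17  i(V2)=-10.82

1.264 V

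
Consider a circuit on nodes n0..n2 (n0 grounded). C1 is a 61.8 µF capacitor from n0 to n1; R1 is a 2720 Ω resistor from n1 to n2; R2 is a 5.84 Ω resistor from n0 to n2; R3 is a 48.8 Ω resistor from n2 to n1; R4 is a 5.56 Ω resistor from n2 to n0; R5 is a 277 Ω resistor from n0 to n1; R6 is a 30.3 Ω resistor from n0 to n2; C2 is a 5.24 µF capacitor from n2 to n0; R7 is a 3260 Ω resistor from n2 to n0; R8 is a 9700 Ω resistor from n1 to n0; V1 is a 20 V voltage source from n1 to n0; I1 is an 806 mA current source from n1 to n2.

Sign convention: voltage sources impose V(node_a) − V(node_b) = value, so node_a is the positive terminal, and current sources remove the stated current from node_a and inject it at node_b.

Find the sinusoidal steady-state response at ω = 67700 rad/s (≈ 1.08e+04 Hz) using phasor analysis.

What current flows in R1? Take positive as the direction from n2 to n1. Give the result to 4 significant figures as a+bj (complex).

MNA unknowns: 2 node voltages V₁..V_2 plus 1 source current (V1)
C1: Y=0.000+4.184j on G[0,1]
R1: Y=0.0003676+0.000j on G[1,2]
R2: Y=0.1712+0.000j on G[0,2]
R3: Y=0.02049+0.000j on G[2,1]
R4: Y=0.1799+0.000j on G[2,0]
R5: Y=0.003610+0.000j on G[0,1]
R6: Y=0.03300+0.000j on G[0,2]
C2: Y=0.000+0.3547j on G[2,0]
R7: Y=0.0003067+0.000j on G[2,0]
R8: Y=0.0001031+0.000j on G[1,0]
V1: row V1−V0=20, i_V1 at 1,0
I1: z[1]−=0.806, z[2]+=0.806
solve → V1=20.00+0.000j, V2=1.709-1.496j
aux → i_V1=-1.262-83.71j

-0.006725-0.0005500j A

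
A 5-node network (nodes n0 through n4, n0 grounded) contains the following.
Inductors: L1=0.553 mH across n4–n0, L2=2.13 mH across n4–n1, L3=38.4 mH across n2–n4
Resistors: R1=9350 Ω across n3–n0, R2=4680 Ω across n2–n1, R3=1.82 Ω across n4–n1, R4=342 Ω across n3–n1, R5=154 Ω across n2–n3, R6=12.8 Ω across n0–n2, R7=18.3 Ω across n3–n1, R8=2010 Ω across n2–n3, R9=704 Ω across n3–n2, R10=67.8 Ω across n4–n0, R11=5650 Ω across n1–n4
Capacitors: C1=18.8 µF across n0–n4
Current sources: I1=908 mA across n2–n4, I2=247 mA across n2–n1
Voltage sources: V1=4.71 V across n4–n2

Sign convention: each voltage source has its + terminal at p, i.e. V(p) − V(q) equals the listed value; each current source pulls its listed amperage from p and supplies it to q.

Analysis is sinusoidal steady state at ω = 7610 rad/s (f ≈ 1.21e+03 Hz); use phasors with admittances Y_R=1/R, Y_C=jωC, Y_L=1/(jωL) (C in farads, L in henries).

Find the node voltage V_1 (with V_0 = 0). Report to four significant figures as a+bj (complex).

Element admittances at ω=7610 rad/s:
  Y(L1) = 0.000-0.2376j S between n4,n0
  Y(R1) = 0.0001070+0.000j S between n3,n0
  Y(R2) = 0.0002137+0.000j S between n2,n1
  Y(R3) = 0.5495+0.000j S between n4,n1
  Y(R4) = 0.002924+0.000j S between n3,n1
  Y(L2) = 0.000-0.06169j S between n4,n1
  Y(C1) = 0.000+0.1431j S between n0,n4
  Y(R5) = 0.006494+0.000j S between n2,n3
  Y(R6) = 0.07812+0.000j S between n0,n2
  Y(L3) = 0.000-0.003422j S between n2,n4
  Y(R7) = 0.05464+0.000j S between n3,n1
  Y(R8) = 0.0004975+0.000j S between n2,n3
  Y(R9) = 0.001420+0.000j S between n3,n2
  Y(R10) = 0.01475+0.000j S between n4,n0
  I1: injects 0.908 A into n4 (from n2)
  I2: injects 0.247 A into n1 (from n2)
  Y(R11) = 0.0001770+0.000j S between n1,n4
  V1: constraint V(n4)−V(n2) = 4.71
Assemble and solve the 5×5 MNA system:
  V(n1)=2.320+2.020j  V(n2)=-2.764+1.979j  V(n3)=1.669+2.011j  V(n4)=1.946+1.979j
  i(V1)=0.9007+0.1704j

2.320+2.020j V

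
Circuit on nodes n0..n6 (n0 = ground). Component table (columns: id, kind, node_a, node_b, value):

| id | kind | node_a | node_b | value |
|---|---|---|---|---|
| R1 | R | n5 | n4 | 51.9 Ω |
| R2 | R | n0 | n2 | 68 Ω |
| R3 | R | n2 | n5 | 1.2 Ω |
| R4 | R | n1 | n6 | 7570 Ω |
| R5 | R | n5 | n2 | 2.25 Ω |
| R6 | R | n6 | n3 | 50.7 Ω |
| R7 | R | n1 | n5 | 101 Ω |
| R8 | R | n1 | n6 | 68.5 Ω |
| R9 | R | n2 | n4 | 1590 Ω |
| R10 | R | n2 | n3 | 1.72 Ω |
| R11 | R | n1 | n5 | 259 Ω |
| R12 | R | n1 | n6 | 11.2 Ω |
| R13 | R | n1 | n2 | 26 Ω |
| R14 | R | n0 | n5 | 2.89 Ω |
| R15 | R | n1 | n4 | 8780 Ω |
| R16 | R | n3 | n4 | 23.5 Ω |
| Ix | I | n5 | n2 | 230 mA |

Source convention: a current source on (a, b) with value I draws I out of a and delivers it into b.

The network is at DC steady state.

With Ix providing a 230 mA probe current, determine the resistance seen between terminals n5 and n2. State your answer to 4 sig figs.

R_eq = 0.7600 Ω

Element admittances at DC:
  Y(R1) = 0.01927 S between n5,n4
  Y(R2) = 0.01471 S between n0,n2
  Y(R3) = 0.8333 S between n2,n5
  Y(R4) = 0.0001321 S between n1,n6
  Y(R5) = 0.4444 S between n5,n2
  Y(R6) = 0.01972 S between n6,n3
  Y(R7) = 0.009901 S between n1,n5
  Y(R8) = 0.01460 S between n1,n6
  Y(R9) = 0.0006289 S between n2,n4
  Y(R10) = 0.5814 S between n2,n3
  Y(R11) = 0.003861 S between n1,n5
  Y(R12) = 0.08929 S between n1,n6
  Y(R13) = 0.03846 S between n1,n2
  Y(R14) = 0.3460 S between n0,n5
  Y(R15) = 0.0001139 S between n1,n4
  Y(R16) = 0.04255 S between n3,n4
  Ix: injects 0.23 A into n2 (from n5)
Assemble and solve the 6×6 MNA system:
  V(n1)=0.1315  V(n2)=0.1677  V(n3)=0.1629  V(n4)=0.1106  V(n5)=-0.007126  V(n6)=0.1365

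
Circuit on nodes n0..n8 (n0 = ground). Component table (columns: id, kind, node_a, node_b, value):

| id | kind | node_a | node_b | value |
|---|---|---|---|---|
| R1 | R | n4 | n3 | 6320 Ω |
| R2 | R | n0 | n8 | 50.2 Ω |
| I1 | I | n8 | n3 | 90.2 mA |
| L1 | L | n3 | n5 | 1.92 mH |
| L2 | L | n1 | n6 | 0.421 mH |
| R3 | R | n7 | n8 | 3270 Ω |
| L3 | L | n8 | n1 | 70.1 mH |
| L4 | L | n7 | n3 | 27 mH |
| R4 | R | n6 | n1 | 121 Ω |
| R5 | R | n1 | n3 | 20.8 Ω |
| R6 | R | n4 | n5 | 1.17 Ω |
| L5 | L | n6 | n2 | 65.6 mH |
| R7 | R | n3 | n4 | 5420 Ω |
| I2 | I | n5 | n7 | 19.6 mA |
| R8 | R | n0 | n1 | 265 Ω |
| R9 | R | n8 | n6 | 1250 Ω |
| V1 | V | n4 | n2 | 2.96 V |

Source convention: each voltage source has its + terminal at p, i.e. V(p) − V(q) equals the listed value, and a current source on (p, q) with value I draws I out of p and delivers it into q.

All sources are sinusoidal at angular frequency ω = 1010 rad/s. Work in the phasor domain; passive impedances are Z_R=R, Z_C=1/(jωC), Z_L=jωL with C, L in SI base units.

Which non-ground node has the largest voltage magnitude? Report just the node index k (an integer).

7

Element admittances at ω=1010 rad/s:
  Y(R1) = 0.0001582+0.000j S between n4,n3
  Y(R2) = 0.01992+0.000j S between n0,n8
  I1: injects 0.0902 A into n3 (from n8)
  Y(L1) = 0.000-0.5157j S between n3,n5
  Y(L2) = 0.000-2.352j S between n1,n6
  Y(R3) = 0.0003058+0.000j S between n7,n8
  Y(L3) = 0.000-0.01412j S between n8,n1
  Y(L4) = 0.000-0.03667j S between n7,n3
  Y(R4) = 0.008264+0.000j S between n6,n1
  Y(R5) = 0.04808+0.000j S between n1,n3
  Y(R6) = 0.8547+0.000j S between n4,n5
  Y(L5) = 0.000-0.01509j S between n6,n2
  Y(R7) = 0.0001845+0.000j S between n3,n4
  I2: injects 0.0196 A into n7 (from n5)
  Y(R8) = 0.003774+0.000j S between n0,n1
  Y(R9) = 0.0008000+0.000j S between n8,n6
  V1: constraint V(n4)−V(n2) = 2.96
Assemble and solve the 9×9 MNA system:
  V(n1)=1.482+4.884j  V(n2)=0.5272+4.503j  V(n3)=3.453+4.547j  V(n4)=3.487+4.503j  V(n5)=3.481+4.520j  V(n6)=1.478+4.881j  V(n7)=3.503+5.050j  V(n8)=-0.2808-0.9251j
  i(V1)=-0.005694+0.01435j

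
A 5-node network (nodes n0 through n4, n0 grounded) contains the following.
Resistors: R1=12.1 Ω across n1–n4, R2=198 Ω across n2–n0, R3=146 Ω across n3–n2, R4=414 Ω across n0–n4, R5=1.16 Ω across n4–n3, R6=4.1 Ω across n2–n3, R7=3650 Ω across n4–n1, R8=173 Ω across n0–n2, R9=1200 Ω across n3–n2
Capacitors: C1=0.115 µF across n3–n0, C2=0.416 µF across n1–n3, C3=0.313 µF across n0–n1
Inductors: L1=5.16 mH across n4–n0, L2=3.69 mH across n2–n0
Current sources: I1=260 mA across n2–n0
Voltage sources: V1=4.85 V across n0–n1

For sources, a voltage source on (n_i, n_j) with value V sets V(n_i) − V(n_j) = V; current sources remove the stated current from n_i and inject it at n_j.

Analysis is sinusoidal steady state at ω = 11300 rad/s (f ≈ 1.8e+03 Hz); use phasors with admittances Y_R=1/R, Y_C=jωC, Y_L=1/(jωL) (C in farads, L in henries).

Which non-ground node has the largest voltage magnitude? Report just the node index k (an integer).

2

Apply KCL at each of the 4 non-ground nodes and solve the resulting linear system.
Node n1: branches {R1, R7, C2, C3, V1} → V_1 = -4.850+0.000j
Node n2: branches {R2, R3, R6, I1, L2, R8, R9} → V_2 = -6.408-3.034j
Node n3: branches {C1, R3, R5, R6, C2, R9} → V_3 = -5.940-2.553j
Node n4: branches {R1, R4, R5, L1, R7} → V_4 = -5.785-2.428j
Source currents: i(V1)=0.06554+0.1893j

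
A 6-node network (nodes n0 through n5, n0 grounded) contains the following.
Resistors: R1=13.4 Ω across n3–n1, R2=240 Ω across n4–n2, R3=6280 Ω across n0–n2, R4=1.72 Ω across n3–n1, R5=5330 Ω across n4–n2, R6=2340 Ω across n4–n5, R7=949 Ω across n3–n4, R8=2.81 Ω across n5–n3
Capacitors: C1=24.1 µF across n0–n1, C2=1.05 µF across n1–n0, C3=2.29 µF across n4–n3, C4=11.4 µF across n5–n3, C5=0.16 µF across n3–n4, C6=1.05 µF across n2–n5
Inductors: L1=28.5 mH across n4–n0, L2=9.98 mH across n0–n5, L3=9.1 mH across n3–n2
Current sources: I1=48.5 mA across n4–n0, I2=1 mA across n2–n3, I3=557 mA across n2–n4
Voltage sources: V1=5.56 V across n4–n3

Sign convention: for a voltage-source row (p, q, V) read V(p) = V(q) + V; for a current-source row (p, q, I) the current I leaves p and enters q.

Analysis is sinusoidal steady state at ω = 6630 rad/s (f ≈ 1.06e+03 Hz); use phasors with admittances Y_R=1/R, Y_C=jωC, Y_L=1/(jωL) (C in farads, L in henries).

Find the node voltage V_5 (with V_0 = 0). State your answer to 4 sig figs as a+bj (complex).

1.018-0.2141j V

Element admittances at ω=6630 rad/s:
  Y(R1) = 0.07463+0.000j S between n3,n1
  Y(C1) = 0.000+0.1598j S between n0,n1
  Y(L1) = 0.000-0.005292j S between n4,n0
  I1: injects 0.0485 A into n0 (from n4)
  Y(C2) = 0.000+0.006961j S between n1,n0
  Y(C3) = 0.000+0.01518j S between n4,n3
  I2: injects 0.001 A into n3 (from n2)
  Y(L2) = 0.000-0.01511j S between n0,n5
  Y(R2) = 0.004167+0.000j S between n4,n2
  Y(C4) = 0.000+0.07558j S between n5,n3
  Y(C5) = 0.000+0.001061j S between n3,n4
  Y(R3) = 0.0001592+0.000j S between n0,n2
  Y(L3) = 0.000-0.01657j S between n3,n2
  Y(R4) = 0.5814+0.000j S between n3,n1
  Y(R5) = 0.0001876+0.000j S between n4,n2
  Y(C6) = 0.000+0.006961j S between n2,n5
  I3: injects 0.557 A into n4 (from n2)
  Y(R6) = 0.0004274+0.000j S between n4,n5
  Y(R7) = 0.001054+0.000j S between n3,n4
  Y(R8) = 0.3559+0.000j S between n5,n3
  V1: constraint V(n4)−V(n3) = 5.56
Assemble and solve the 6×6 MNA system:
  V(n1)=0.3194+0.2619j  V(n2)=-21.40-44.62j  V(n3)=0.2528+0.3431j  V(n4)=5.813+0.3431j  V(n5)=1.018-0.2141j
  i(V1)=0.3803-0.2556j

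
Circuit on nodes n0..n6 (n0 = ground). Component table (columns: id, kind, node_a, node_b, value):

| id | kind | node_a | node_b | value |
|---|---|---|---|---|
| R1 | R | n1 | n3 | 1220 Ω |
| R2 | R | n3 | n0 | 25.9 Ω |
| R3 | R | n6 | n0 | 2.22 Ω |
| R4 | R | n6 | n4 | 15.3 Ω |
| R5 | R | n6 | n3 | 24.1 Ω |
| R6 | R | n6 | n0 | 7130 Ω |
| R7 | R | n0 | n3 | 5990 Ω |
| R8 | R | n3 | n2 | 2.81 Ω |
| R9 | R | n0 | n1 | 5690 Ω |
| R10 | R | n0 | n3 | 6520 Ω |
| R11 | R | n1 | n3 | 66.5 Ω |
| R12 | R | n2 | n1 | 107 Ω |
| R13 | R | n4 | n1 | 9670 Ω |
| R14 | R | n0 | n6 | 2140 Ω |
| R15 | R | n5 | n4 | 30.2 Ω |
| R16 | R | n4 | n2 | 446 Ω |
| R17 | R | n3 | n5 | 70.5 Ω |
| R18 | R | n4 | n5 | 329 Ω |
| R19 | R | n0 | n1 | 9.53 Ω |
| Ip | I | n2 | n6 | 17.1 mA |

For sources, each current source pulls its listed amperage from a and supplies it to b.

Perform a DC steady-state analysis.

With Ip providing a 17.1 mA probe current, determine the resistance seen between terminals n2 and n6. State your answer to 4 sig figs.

R_eq = 11.89 Ω

Element admittances at DC:
  Y(R1) = 0.0008197 S between n1,n3
  Y(R2) = 0.03861 S between n3,n0
  Y(R3) = 0.4505 S between n6,n0
  Y(R4) = 0.06536 S between n6,n4
  Y(R5) = 0.04149 S between n6,n3
  Y(R6) = 0.0001403 S between n6,n0
  Y(R7) = 0.0001669 S between n0,n3
  Y(R8) = 0.3559 S between n3,n2
  Y(R9) = 0.0001757 S between n0,n1
  Y(R10) = 0.0001534 S between n0,n3
  Y(R11) = 0.01504 S between n1,n3
  Y(R12) = 0.009346 S between n2,n1
  Y(R13) = 0.0001034 S between n4,n1
  Y(R14) = 0.0004673 S between n0,n6
  Y(R15) = 0.03311 S between n5,n4
  Y(R16) = 0.002242 S between n4,n2
  Y(R17) = 0.01418 S between n3,n5
  Y(R18) = 0.003040 S between n4,n5
  Y(R19) = 0.1049 S between n0,n1
  Ip: injects 0.0171 A into n6 (from n2)
Assemble and solve the 6×6 MNA system:
  V(n1)=-0.03036  V(n2)=-0.1841  V(n3)=-0.1412  V(n4)=-0.007641  V(n5)=-0.04526  V(n6)=0.01926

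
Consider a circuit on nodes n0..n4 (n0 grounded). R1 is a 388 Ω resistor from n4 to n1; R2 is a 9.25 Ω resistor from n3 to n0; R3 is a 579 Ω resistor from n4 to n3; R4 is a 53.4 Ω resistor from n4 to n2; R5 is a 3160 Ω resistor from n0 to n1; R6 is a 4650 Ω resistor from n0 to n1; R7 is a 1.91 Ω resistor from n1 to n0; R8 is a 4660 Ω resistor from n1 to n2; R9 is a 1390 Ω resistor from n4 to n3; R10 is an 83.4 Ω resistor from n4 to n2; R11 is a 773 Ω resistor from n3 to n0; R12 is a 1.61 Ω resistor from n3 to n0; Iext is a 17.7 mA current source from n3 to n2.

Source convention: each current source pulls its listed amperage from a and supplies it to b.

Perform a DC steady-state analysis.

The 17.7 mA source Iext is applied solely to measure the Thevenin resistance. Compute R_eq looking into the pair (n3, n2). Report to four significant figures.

R_eq = 221.6 Ω

Apply KCL at each of the 4 non-ground nodes and solve the resulting linear system.
Node n1: branches {R1, R5, R6, R7, R8} → V_1 = 0.01803
Node n2: branches {R4, R8, R10, Iext} → V_2 = 3.909
Node n3: branches {R2, R3, R9, R11, R12, Iext} → V_3 = -0.01293
Node n4: branches {R1, R3, R4, R9, R10} → V_4 = 3.360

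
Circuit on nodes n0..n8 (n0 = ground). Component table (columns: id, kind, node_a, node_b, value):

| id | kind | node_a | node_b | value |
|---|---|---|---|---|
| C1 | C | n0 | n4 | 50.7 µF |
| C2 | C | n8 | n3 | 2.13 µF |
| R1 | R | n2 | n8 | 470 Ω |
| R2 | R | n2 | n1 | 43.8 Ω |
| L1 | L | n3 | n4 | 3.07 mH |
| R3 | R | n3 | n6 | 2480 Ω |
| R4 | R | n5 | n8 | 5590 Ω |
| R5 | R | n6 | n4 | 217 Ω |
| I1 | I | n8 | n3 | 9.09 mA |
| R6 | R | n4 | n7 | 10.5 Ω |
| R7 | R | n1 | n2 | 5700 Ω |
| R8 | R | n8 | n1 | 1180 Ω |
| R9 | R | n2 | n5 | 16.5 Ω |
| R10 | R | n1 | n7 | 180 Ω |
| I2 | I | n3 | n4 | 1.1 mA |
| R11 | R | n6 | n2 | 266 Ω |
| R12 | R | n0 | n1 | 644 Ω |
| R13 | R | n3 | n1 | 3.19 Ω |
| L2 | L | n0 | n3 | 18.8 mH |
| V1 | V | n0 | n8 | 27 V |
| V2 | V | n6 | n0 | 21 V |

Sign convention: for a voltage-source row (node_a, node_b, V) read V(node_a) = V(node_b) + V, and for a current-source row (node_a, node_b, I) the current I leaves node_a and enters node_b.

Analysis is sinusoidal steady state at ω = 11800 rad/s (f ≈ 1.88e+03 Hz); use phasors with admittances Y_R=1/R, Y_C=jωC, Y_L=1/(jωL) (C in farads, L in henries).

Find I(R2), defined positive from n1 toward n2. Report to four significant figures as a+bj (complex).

0.09700-0.1707j A

MNA unknowns: 8 node voltages V₁..V_8 plus 2 source currents (V1, V2)
C1: Y=0.000+0.5983j on G[0,4]
C2: Y=0.000+0.02513j on G[8,3]
R1: Y=0.002128+0.000j on G[2,8]
R2: Y=0.02283+0.000j on G[2,1]
L1: Y=0.000-0.02760j on G[3,4]
R3: Y=0.0004032+0.000j on G[3,6]
R4: Y=0.0001789+0.000j on G[5,8]
R5: Y=0.004608+0.000j on G[6,4]
I1: z[8]−=0.00909, z[3]+=0.00909
R6: Y=0.09524+0.000j on G[4,7]
R7: Y=0.0001754+0.000j on G[1,2]
R8: Y=0.0008475+0.000j on G[8,1]
R9: Y=0.06061+0.000j on G[2,5]
R10: Y=0.005556+0.000j on G[1,7]
I2: z[3]−=0.0011, z[4]+=0.0011
R11: Y=0.003759+0.000j on G[6,2]
R12: Y=0.001553+0.000j on G[0,1]
R13: Y=0.3135+0.000j on G[3,1]
L2: Y=0.000-0.004508j on G[0,3]
V1: row V0−V8=27, i_V1 at 0,8
V2: row V6−V0=21, i_V2 at 6,0
solve → V1=23.12-35.84j, V2=18.87-28.36j, V3=24.09-37.29j, V4=-1.519+1.393j, V5=18.73-28.28j, V6=21.00+0.000j, V7=-0.1613-0.6590j, V8=-27.00+0.000j
aux → i_V1=-1.076-1.188j, i_V2=-0.1105-0.1152j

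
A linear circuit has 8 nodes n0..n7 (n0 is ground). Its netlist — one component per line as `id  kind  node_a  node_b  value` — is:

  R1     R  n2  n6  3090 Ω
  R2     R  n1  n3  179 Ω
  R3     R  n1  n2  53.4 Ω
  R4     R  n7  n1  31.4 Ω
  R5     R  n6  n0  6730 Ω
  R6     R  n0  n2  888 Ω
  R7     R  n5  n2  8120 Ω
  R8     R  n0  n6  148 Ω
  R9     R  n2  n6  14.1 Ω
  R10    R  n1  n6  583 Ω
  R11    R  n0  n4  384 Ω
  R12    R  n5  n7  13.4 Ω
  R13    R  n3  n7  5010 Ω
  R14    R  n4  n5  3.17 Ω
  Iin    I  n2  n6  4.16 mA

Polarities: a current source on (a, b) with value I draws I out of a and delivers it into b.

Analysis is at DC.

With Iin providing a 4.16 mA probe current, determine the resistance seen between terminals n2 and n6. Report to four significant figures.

Element admittances at DC:
  Y(R1) = 0.0003236 S between n2,n6
  Y(R2) = 0.005587 S between n1,n3
  Y(R3) = 0.01873 S between n1,n2
  Y(R4) = 0.03185 S between n7,n1
  Y(R5) = 0.0001486 S between n6,n0
  Y(R6) = 0.001126 S between n0,n2
  Y(R7) = 0.0001232 S between n5,n2
  Y(R8) = 0.006757 S between n0,n6
  Y(R9) = 0.07092 S between n2,n6
  Y(R10) = 0.001715 S between n1,n6
  Y(R11) = 0.002604 S between n0,n4
  Y(R12) = 0.07463 S between n5,n7
  Y(R13) = 0.0001996 S between n3,n7
  Y(R14) = 0.3155 S between n4,n5
  Iin: injects 0.00416 A into n6 (from n2)
Assemble and solve the 7×7 MNA system:
  V(n1)=-0.03082  V(n2)=-0.03892  V(n3)=-0.03075  V(n4)=-0.02747  V(n5)=-0.02769  V(n6)=0.01671  V(n7)=-0.02863

R_eq = 13.37 Ω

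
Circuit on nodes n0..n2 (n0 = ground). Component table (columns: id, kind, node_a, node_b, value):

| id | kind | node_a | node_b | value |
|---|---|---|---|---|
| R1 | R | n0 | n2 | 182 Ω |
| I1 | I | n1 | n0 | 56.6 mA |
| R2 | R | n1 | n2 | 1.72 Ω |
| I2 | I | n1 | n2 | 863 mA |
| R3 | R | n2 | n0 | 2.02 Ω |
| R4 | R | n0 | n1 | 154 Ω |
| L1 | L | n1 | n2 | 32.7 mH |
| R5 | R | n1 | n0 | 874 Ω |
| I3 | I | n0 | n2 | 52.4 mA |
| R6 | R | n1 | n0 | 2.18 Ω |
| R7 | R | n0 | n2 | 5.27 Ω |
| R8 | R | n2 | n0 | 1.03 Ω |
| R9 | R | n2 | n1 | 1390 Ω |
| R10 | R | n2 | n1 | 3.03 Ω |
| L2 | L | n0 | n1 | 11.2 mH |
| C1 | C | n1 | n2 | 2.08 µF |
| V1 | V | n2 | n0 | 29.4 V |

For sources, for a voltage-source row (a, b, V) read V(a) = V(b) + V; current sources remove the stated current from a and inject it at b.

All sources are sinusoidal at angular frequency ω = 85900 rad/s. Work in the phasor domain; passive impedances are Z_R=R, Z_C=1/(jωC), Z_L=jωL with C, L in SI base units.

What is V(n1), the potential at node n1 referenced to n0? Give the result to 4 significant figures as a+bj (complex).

18.96+1.364j V

MNA unknowns: 2 node voltages V₁..V_2 plus 1 source current (V1)
R1: Y=0.005495+0.000j on G[0,2]
I1: z[1]−=0.0566, z[0]+=0.0566
R2: Y=0.5814+0.000j on G[1,2]
I2: z[1]−=0.863, z[2]+=0.863
R3: Y=0.4950+0.000j on G[2,0]
R4: Y=0.006494+0.000j on G[0,1]
L1: Y=0.000-0.0003560j on G[1,2]
R5: Y=0.001144+0.000j on G[1,0]
I3: z[0]−=0.0524, z[2]+=0.0524
R6: Y=0.4587+0.000j on G[1,0]
R7: Y=0.1898+0.000j on G[0,2]
R8: Y=0.9709+0.000j on G[2,0]
R9: Y=0.0007194+0.000j on G[2,1]
R10: Y=0.3300+0.000j on G[2,1]
L2: Y=0.000-0.001039j on G[0,1]
C1: Y=0.000+0.1787j on G[1,2]
V1: row V2−V0=29.4, i_V1 at 2,0
solve → V1=18.96+1.364j, V2=29.40+0.000j
aux → i_V1=-57.69-0.6166j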